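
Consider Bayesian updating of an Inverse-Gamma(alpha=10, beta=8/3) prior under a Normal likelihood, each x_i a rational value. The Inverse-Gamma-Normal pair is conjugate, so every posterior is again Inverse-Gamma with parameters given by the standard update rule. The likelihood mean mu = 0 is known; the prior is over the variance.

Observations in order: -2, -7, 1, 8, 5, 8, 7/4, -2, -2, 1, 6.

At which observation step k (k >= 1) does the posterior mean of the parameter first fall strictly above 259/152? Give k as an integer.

k = 2

obs 1: x=-2 → posterior Inverse-Gamma(21/2, 14/3)
obs 2: x=-7 → posterior Inverse-Gamma(11, 175/6)
obs 3: x=1 → posterior Inverse-Gamma(23/2, 89/3)
obs 4: x=8 → posterior Inverse-Gamma(12, 185/3)
obs 5: x=5 → posterior Inverse-Gamma(25/2, 445/6)
obs 6: x=8 → posterior Inverse-Gamma(13, 637/6)
obs 7: x=7/4 → posterior Inverse-Gamma(27/2, 10339/96)
obs 8: x=-2 → posterior Inverse-Gamma(14, 10531/96)
obs 9: x=-2 → posterior Inverse-Gamma(29/2, 10723/96)
obs 10: x=1 → posterior Inverse-Gamma(15, 10771/96)
obs 11: x=6 → posterior Inverse-Gamma(31/2, 12499/96)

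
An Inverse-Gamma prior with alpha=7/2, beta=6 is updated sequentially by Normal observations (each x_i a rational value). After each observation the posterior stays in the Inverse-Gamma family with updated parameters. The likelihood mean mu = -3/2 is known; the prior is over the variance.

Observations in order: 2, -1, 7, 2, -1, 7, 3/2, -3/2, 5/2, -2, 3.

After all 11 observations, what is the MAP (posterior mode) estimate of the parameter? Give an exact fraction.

obs 1: x=2 → posterior Inverse-Gamma(4, 97/8)
obs 2: x=-1 → posterior Inverse-Gamma(9/2, 49/4)
obs 3: x=7 → posterior Inverse-Gamma(5, 387/8)
obs 4: x=2 → posterior Inverse-Gamma(11/2, 109/2)
obs 5: x=-1 → posterior Inverse-Gamma(6, 437/8)
obs 6: x=7 → posterior Inverse-Gamma(13/2, 363/4)
obs 7: x=3/2 → posterior Inverse-Gamma(7, 381/4)
obs 8: x=-3/2 → posterior Inverse-Gamma(15/2, 381/4)
obs 9: x=5/2 → posterior Inverse-Gamma(8, 413/4)
obs 10: x=-2 → posterior Inverse-Gamma(17/2, 827/8)
obs 11: x=3 → posterior Inverse-Gamma(9, 227/2)

227/20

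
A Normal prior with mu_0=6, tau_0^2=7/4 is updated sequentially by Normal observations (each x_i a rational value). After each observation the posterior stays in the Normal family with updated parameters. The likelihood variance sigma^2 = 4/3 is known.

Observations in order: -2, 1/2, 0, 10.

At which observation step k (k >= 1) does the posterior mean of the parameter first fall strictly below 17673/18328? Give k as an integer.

k = 3

obs 1: x=-2 → posterior Normal(54/37, 28/37)
obs 2: x=1/2 → posterior Normal(129/116, 14/29)
obs 3: x=0 → posterior Normal(129/158, 28/79)
obs 4: x=10 → posterior Normal(549/200, 7/25)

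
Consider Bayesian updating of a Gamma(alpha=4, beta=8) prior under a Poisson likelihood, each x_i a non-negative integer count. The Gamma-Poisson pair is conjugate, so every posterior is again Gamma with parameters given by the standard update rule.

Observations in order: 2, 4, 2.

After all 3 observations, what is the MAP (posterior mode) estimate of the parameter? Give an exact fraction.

obs 1: x=2 → posterior Gamma(6, 9)
obs 2: x=4 → posterior Gamma(10, 10)
obs 3: x=2 → posterior Gamma(12, 11)

1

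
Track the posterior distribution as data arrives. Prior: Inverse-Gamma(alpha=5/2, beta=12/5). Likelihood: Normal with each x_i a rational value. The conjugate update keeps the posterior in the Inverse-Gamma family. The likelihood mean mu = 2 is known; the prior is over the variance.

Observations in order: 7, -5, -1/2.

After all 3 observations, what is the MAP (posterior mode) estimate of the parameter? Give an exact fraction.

1701/200

obs 1: x=7 → posterior Inverse-Gamma(3, 149/10)
obs 2: x=-5 → posterior Inverse-Gamma(7/2, 197/5)
obs 3: x=-1/2 → posterior Inverse-Gamma(4, 1701/40)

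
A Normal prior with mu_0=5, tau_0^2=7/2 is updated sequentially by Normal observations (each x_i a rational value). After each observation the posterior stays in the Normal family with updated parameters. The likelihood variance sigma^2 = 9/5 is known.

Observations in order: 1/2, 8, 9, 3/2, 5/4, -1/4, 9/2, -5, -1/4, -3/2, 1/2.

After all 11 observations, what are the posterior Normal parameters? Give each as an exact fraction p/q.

obs 1: x=1/2 → posterior Normal(215/106, 63/53)
obs 2: x=8 → posterior Normal(775/176, 63/88)
obs 3: x=9 → posterior Normal(1405/246, 21/41)
obs 4: x=3/2 → posterior Normal(755/158, 63/158)
obs 5: x=5/4 → posterior Normal(3195/772, 63/193)
obs 6: x=-1/4 → posterior Normal(395/114, 21/76)
obs 7: x=9/2 → posterior Normal(1895/526, 63/263)
obs 8: x=-5 → posterior Normal(1545/596, 63/298)
obs 9: x=-1/4 → posterior Normal(3055/1332, 7/37)
obs 10: x=-3/2 → posterior Normal(2845/1472, 63/368)
obs 11: x=1/2 → posterior Normal(2915/1612, 63/403)

mu_0=2915/1612, tau_0^2=63/403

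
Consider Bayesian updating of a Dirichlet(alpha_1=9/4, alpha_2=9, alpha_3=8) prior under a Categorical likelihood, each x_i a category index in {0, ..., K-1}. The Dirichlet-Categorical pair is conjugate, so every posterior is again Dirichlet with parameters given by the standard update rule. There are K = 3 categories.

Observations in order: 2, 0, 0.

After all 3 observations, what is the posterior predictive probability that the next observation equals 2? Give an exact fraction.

obs 1: x=2 → posterior Dirichlet(9/4, 9, 9)
obs 2: x=0 → posterior Dirichlet(13/4, 9, 9)
obs 3: x=0 → posterior Dirichlet(17/4, 9, 9)

36/89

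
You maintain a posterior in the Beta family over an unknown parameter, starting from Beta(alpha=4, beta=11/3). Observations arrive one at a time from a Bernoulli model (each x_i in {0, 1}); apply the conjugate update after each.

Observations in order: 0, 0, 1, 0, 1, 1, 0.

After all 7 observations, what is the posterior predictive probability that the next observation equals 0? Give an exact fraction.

23/44

obs 1: x=0 → posterior Beta(4, 14/3)
obs 2: x=0 → posterior Beta(4, 17/3)
obs 3: x=1 → posterior Beta(5, 17/3)
obs 4: x=0 → posterior Beta(5, 20/3)
obs 5: x=1 → posterior Beta(6, 20/3)
obs 6: x=1 → posterior Beta(7, 20/3)
obs 7: x=0 → posterior Beta(7, 23/3)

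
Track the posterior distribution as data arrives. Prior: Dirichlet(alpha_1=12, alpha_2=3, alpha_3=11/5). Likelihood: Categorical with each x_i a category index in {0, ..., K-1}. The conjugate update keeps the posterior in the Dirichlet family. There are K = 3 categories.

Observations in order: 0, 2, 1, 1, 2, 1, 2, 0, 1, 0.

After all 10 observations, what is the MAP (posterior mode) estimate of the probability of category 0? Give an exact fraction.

obs 1: x=0 → posterior Dirichlet(13, 3, 11/5)
obs 2: x=2 → posterior Dirichlet(13, 3, 16/5)
obs 3: x=1 → posterior Dirichlet(13, 4, 16/5)
obs 4: x=1 → posterior Dirichlet(13, 5, 16/5)
obs 5: x=2 → posterior Dirichlet(13, 5, 21/5)
obs 6: x=1 → posterior Dirichlet(13, 6, 21/5)
obs 7: x=2 → posterior Dirichlet(13, 6, 26/5)
obs 8: x=0 → posterior Dirichlet(14, 6, 26/5)
obs 9: x=1 → posterior Dirichlet(14, 7, 26/5)
obs 10: x=0 → posterior Dirichlet(15, 7, 26/5)

70/121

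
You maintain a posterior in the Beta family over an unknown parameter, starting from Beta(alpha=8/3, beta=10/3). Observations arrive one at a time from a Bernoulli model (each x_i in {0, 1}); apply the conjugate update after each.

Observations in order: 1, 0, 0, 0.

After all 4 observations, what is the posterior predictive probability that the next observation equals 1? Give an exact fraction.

obs 1: x=1 → posterior Beta(11/3, 10/3)
obs 2: x=0 → posterior Beta(11/3, 13/3)
obs 3: x=0 → posterior Beta(11/3, 16/3)
obs 4: x=0 → posterior Beta(11/3, 19/3)

11/30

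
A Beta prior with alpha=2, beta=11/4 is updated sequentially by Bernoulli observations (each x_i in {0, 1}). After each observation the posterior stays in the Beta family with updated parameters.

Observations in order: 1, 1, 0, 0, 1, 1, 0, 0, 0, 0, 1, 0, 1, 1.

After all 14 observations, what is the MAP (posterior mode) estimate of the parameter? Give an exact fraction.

obs 1: x=1 → posterior Beta(3, 11/4)
obs 2: x=1 → posterior Beta(4, 11/4)
obs 3: x=0 → posterior Beta(4, 15/4)
obs 4: x=0 → posterior Beta(4, 19/4)
obs 5: x=1 → posterior Beta(5, 19/4)
obs 6: x=1 → posterior Beta(6, 19/4)
obs 7: x=0 → posterior Beta(6, 23/4)
obs 8: x=0 → posterior Beta(6, 27/4)
obs 9: x=0 → posterior Beta(6, 31/4)
obs 10: x=0 → posterior Beta(6, 35/4)
obs 11: x=1 → posterior Beta(7, 35/4)
obs 12: x=0 → posterior Beta(7, 39/4)
obs 13: x=1 → posterior Beta(8, 39/4)
obs 14: x=1 → posterior Beta(9, 39/4)

32/67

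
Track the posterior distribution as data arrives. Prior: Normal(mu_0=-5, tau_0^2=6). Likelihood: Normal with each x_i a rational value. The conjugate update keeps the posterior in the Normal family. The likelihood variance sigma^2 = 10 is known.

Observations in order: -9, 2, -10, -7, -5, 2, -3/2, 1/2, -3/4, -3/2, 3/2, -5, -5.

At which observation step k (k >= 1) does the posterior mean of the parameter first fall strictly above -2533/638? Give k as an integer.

obs 1: x=-9 → posterior Normal(-13/2, 15/4)
obs 2: x=2 → posterior Normal(-46/11, 30/11)
obs 3: x=-10 → posterior Normal(-38/7, 15/7)
obs 4: x=-7 → posterior Normal(-97/17, 30/17)
obs 5: x=-5 → posterior Normal(-28/5, 3/2)
obs 6: x=2 → posterior Normal(-106/23, 30/23)
obs 7: x=-3/2 → posterior Normal(-17/4, 15/13)
obs 8: x=1/2 → posterior Normal(-109/29, 30/29)
obs 9: x=-3/4 → posterior Normal(-445/128, 15/16)
obs 10: x=-3/2 → posterior Normal(-463/140, 6/7)
obs 11: x=3/2 → posterior Normal(-445/152, 15/19)
obs 12: x=-5 → posterior Normal(-505/164, 30/41)
obs 13: x=-5 → posterior Normal(-565/176, 15/22)

k = 8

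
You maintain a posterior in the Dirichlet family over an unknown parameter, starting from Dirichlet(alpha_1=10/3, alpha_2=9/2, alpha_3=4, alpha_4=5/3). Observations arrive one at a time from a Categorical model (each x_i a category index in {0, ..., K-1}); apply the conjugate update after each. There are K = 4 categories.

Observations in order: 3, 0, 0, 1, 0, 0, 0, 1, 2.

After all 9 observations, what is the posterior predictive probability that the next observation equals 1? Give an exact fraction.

obs 1: x=3 → posterior Dirichlet(10/3, 9/2, 4, 8/3)
obs 2: x=0 → posterior Dirichlet(13/3, 9/2, 4, 8/3)
obs 3: x=0 → posterior Dirichlet(16/3, 9/2, 4, 8/3)
obs 4: x=1 → posterior Dirichlet(16/3, 11/2, 4, 8/3)
obs 5: x=0 → posterior Dirichlet(19/3, 11/2, 4, 8/3)
obs 6: x=0 → posterior Dirichlet(22/3, 11/2, 4, 8/3)
obs 7: x=0 → posterior Dirichlet(25/3, 11/2, 4, 8/3)
obs 8: x=1 → posterior Dirichlet(25/3, 13/2, 4, 8/3)
obs 9: x=2 → posterior Dirichlet(25/3, 13/2, 5, 8/3)

13/45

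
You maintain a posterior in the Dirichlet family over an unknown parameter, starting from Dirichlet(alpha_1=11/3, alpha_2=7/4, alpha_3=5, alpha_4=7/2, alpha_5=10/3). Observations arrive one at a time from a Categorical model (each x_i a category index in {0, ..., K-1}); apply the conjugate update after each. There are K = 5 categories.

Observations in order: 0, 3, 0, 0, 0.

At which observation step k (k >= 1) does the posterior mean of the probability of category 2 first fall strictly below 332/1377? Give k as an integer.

obs 1: x=0 → posterior Dirichlet(14/3, 7/4, 5, 7/2, 10/3)
obs 2: x=3 → posterior Dirichlet(14/3, 7/4, 5, 9/2, 10/3)
obs 3: x=0 → posterior Dirichlet(17/3, 7/4, 5, 9/2, 10/3)
obs 4: x=0 → posterior Dirichlet(20/3, 7/4, 5, 9/2, 10/3)
obs 5: x=0 → posterior Dirichlet(23/3, 7/4, 5, 9/2, 10/3)

k = 4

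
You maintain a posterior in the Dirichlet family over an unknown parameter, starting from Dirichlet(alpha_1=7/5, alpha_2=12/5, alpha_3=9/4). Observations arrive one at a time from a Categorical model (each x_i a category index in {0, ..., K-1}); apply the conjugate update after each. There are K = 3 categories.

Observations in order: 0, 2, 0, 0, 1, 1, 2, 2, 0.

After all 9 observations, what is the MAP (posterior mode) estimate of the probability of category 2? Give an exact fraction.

85/241

obs 1: x=0 → posterior Dirichlet(12/5, 12/5, 9/4)
obs 2: x=2 → posterior Dirichlet(12/5, 12/5, 13/4)
obs 3: x=0 → posterior Dirichlet(17/5, 12/5, 13/4)
obs 4: x=0 → posterior Dirichlet(22/5, 12/5, 13/4)
obs 5: x=1 → posterior Dirichlet(22/5, 17/5, 13/4)
obs 6: x=1 → posterior Dirichlet(22/5, 22/5, 13/4)
obs 7: x=2 → posterior Dirichlet(22/5, 22/5, 17/4)
obs 8: x=2 → posterior Dirichlet(22/5, 22/5, 21/4)
obs 9: x=0 → posterior Dirichlet(27/5, 22/5, 21/4)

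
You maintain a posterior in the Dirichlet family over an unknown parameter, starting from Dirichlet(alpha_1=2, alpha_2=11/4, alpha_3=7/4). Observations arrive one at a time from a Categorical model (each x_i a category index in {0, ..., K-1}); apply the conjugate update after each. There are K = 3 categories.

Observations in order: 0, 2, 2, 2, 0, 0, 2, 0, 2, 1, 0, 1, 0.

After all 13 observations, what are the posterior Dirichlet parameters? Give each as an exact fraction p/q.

alpha_1=8, alpha_2=19/4, alpha_3=27/4

obs 1: x=0 → posterior Dirichlet(3, 11/4, 7/4)
obs 2: x=2 → posterior Dirichlet(3, 11/4, 11/4)
obs 3: x=2 → posterior Dirichlet(3, 11/4, 15/4)
obs 4: x=2 → posterior Dirichlet(3, 11/4, 19/4)
obs 5: x=0 → posterior Dirichlet(4, 11/4, 19/4)
obs 6: x=0 → posterior Dirichlet(5, 11/4, 19/4)
obs 7: x=2 → posterior Dirichlet(5, 11/4, 23/4)
obs 8: x=0 → posterior Dirichlet(6, 11/4, 23/4)
obs 9: x=2 → posterior Dirichlet(6, 11/4, 27/4)
obs 10: x=1 → posterior Dirichlet(6, 15/4, 27/4)
obs 11: x=0 → posterior Dirichlet(7, 15/4, 27/4)
obs 12: x=1 → posterior Dirichlet(7, 19/4, 27/4)
obs 13: x=0 → posterior Dirichlet(8, 19/4, 27/4)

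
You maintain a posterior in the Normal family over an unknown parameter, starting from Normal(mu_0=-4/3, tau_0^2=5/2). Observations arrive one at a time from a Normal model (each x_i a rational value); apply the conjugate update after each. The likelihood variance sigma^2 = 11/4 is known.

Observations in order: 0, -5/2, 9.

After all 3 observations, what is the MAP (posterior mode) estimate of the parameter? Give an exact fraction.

151/123

obs 1: x=0 → posterior Normal(-44/63, 55/42)
obs 2: x=-5/2 → posterior Normal(-119/93, 55/62)
obs 3: x=9 → posterior Normal(151/123, 55/82)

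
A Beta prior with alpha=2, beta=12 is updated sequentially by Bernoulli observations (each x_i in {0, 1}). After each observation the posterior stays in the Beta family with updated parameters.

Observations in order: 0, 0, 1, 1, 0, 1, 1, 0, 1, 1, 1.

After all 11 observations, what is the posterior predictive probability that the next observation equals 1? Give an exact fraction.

9/25

obs 1: x=0 → posterior Beta(2, 13)
obs 2: x=0 → posterior Beta(2, 14)
obs 3: x=1 → posterior Beta(3, 14)
obs 4: x=1 → posterior Beta(4, 14)
obs 5: x=0 → posterior Beta(4, 15)
obs 6: x=1 → posterior Beta(5, 15)
obs 7: x=1 → posterior Beta(6, 15)
obs 8: x=0 → posterior Beta(6, 16)
obs 9: x=1 → posterior Beta(7, 16)
obs 10: x=1 → posterior Beta(8, 16)
obs 11: x=1 → posterior Beta(9, 16)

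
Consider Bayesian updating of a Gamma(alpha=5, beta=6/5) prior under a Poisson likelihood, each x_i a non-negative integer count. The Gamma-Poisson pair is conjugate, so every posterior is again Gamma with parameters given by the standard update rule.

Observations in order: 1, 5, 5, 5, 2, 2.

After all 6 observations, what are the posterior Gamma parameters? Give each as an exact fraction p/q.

alpha=25, beta=36/5

obs 1: x=1 → posterior Gamma(6, 11/5)
obs 2: x=5 → posterior Gamma(11, 16/5)
obs 3: x=5 → posterior Gamma(16, 21/5)
obs 4: x=5 → posterior Gamma(21, 26/5)
obs 5: x=2 → posterior Gamma(23, 31/5)
obs 6: x=2 → posterior Gamma(25, 36/5)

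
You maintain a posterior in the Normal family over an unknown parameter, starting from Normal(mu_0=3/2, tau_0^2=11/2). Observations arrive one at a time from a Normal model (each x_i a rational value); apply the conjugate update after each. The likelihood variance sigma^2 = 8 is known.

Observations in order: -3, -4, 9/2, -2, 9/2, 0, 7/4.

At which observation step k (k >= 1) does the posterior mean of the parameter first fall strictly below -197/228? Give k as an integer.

obs 1: x=-3 → posterior Normal(-1/3, 88/27)
obs 2: x=-4 → posterior Normal(-53/38, 44/19)
obs 3: x=9/2 → posterior Normal(-1/14, 88/49)
obs 4: x=-2 → posterior Normal(-17/40, 22/15)
obs 5: x=9/2 → posterior Normal(24/71, 88/71)
obs 6: x=0 → posterior Normal(12/41, 44/41)
obs 7: x=7/4 → posterior Normal(173/372, 88/93)

k = 2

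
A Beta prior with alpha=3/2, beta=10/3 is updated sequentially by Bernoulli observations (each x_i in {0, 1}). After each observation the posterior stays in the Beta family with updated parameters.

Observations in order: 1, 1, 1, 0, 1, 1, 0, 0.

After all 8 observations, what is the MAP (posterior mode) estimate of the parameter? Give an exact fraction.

obs 1: x=1 → posterior Beta(5/2, 10/3)
obs 2: x=1 → posterior Beta(7/2, 10/3)
obs 3: x=1 → posterior Beta(9/2, 10/3)
obs 4: x=0 → posterior Beta(9/2, 13/3)
obs 5: x=1 → posterior Beta(11/2, 13/3)
obs 6: x=1 → posterior Beta(13/2, 13/3)
obs 7: x=0 → posterior Beta(13/2, 16/3)
obs 8: x=0 → posterior Beta(13/2, 19/3)

33/65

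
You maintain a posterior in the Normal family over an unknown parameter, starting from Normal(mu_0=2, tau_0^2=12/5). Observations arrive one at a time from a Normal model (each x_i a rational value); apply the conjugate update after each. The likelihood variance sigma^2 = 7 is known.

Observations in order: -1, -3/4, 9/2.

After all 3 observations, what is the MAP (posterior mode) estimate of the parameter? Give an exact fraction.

obs 1: x=-1 → posterior Normal(58/47, 84/47)
obs 2: x=-3/4 → posterior Normal(49/59, 84/59)
obs 3: x=9/2 → posterior Normal(103/71, 84/71)

103/71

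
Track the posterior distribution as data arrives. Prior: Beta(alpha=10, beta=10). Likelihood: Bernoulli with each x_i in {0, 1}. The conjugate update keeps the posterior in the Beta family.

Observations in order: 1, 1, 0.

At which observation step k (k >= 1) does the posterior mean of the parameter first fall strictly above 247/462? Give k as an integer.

k = 2

obs 1: x=1 → posterior Beta(11, 10)
obs 2: x=1 → posterior Beta(12, 10)
obs 3: x=0 → posterior Beta(12, 11)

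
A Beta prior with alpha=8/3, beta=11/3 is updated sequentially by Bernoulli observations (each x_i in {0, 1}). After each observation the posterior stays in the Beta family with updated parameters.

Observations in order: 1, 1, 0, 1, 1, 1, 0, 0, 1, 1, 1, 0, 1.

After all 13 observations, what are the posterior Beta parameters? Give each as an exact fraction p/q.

alpha=35/3, beta=23/3

obs 1: x=1 → posterior Beta(11/3, 11/3)
obs 2: x=1 → posterior Beta(14/3, 11/3)
obs 3: x=0 → posterior Beta(14/3, 14/3)
obs 4: x=1 → posterior Beta(17/3, 14/3)
obs 5: x=1 → posterior Beta(20/3, 14/3)
obs 6: x=1 → posterior Beta(23/3, 14/3)
obs 7: x=0 → posterior Beta(23/3, 17/3)
obs 8: x=0 → posterior Beta(23/3, 20/3)
obs 9: x=1 → posterior Beta(26/3, 20/3)
obs 10: x=1 → posterior Beta(29/3, 20/3)
obs 11: x=1 → posterior Beta(32/3, 20/3)
obs 12: x=0 → posterior Beta(32/3, 23/3)
obs 13: x=1 → posterior Beta(35/3, 23/3)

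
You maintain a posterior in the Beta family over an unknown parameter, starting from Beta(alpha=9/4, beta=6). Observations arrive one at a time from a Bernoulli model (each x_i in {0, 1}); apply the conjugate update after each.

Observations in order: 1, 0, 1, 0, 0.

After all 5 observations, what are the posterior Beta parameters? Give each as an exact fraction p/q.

alpha=17/4, beta=9

obs 1: x=1 → posterior Beta(13/4, 6)
obs 2: x=0 → posterior Beta(13/4, 7)
obs 3: x=1 → posterior Beta(17/4, 7)
obs 4: x=0 → posterior Beta(17/4, 8)
obs 5: x=0 → posterior Beta(17/4, 9)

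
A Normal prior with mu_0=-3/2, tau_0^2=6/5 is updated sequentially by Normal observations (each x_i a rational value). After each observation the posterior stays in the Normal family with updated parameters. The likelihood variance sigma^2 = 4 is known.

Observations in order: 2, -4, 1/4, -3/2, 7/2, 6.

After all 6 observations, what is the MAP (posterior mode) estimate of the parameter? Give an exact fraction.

15/112

obs 1: x=2 → posterior Normal(-9/13, 12/13)
obs 2: x=-4 → posterior Normal(-21/16, 3/4)
obs 3: x=1/4 → posterior Normal(-81/76, 12/19)
obs 4: x=-3/2 → posterior Normal(-9/8, 6/11)
obs 5: x=7/2 → posterior Normal(-57/100, 12/25)
obs 6: x=6 → posterior Normal(15/112, 3/7)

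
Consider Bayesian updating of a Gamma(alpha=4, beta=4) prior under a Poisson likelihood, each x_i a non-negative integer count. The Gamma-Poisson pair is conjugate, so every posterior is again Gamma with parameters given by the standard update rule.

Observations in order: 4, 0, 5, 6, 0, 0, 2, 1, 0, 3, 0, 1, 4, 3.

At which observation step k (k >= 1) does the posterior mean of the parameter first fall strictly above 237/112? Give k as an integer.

obs 1: x=4 → posterior Gamma(8, 5)
obs 2: x=0 → posterior Gamma(8, 6)
obs 3: x=5 → posterior Gamma(13, 7)
obs 4: x=6 → posterior Gamma(19, 8)
obs 5: x=0 → posterior Gamma(19, 9)
obs 6: x=0 → posterior Gamma(19, 10)
obs 7: x=2 → posterior Gamma(21, 11)
obs 8: x=1 → posterior Gamma(22, 12)
obs 9: x=0 → posterior Gamma(22, 13)
obs 10: x=3 → posterior Gamma(25, 14)
obs 11: x=0 → posterior Gamma(25, 15)
obs 12: x=1 → posterior Gamma(26, 16)
obs 13: x=4 → posterior Gamma(30, 17)
obs 14: x=3 → posterior Gamma(33, 18)

k = 4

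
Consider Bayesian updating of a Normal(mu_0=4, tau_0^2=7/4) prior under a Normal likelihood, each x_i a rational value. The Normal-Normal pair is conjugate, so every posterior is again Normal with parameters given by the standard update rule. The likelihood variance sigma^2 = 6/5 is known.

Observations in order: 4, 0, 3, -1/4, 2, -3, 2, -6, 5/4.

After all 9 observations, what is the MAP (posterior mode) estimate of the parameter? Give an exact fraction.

obs 1: x=4 → posterior Normal(4, 42/59)
obs 2: x=0 → posterior Normal(118/47, 21/47)
obs 3: x=3 → posterior Normal(341/129, 14/43)
obs 4: x=-1/4 → posterior Normal(1329/656, 21/82)
obs 5: x=2 → posterior Normal(1609/796, 42/199)
obs 6: x=-3 → posterior Normal(1189/936, 7/39)
obs 7: x=2 → posterior Normal(1469/1076, 42/269)
obs 8: x=-6 → posterior Normal(629/1216, 21/152)
obs 9: x=5/4 → posterior Normal(67/113, 14/113)

67/113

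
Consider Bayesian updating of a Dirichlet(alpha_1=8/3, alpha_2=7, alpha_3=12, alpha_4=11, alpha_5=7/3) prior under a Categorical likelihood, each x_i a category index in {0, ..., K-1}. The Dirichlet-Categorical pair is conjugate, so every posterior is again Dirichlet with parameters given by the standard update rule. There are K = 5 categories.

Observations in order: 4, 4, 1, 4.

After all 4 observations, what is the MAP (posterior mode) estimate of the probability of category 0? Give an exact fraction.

5/102

obs 1: x=4 → posterior Dirichlet(8/3, 7, 12, 11, 10/3)
obs 2: x=4 → posterior Dirichlet(8/3, 7, 12, 11, 13/3)
obs 3: x=1 → posterior Dirichlet(8/3, 8, 12, 11, 13/3)
obs 4: x=4 → posterior Dirichlet(8/3, 8, 12, 11, 16/3)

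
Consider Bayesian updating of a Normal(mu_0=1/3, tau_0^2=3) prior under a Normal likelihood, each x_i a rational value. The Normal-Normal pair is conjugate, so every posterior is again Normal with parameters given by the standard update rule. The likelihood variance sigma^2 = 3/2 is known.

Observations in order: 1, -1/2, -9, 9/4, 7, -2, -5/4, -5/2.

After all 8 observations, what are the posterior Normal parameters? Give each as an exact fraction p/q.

mu_0=-29/51, tau_0^2=3/17

obs 1: x=1 → posterior Normal(7/9, 1)
obs 2: x=-1/2 → posterior Normal(4/15, 3/5)
obs 3: x=-9 → posterior Normal(-50/21, 3/7)
obs 4: x=9/4 → posterior Normal(-73/54, 1/3)
obs 5: x=7 → posterior Normal(1/6, 3/11)
obs 6: x=-2 → posterior Normal(-1/6, 3/13)
obs 7: x=-5/4 → posterior Normal(-14/45, 1/5)
obs 8: x=-5/2 → posterior Normal(-29/51, 3/17)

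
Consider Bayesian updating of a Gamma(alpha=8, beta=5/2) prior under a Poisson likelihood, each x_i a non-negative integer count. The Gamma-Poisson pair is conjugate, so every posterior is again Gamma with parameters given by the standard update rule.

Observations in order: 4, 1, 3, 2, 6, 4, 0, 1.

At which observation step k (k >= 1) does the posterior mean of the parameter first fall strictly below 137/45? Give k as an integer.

obs 1: x=4 → posterior Gamma(12, 7/2)
obs 2: x=1 → posterior Gamma(13, 9/2)
obs 3: x=3 → posterior Gamma(16, 11/2)
obs 4: x=2 → posterior Gamma(18, 13/2)
obs 5: x=6 → posterior Gamma(24, 15/2)
obs 6: x=4 → posterior Gamma(28, 17/2)
obs 7: x=0 → posterior Gamma(28, 19/2)
obs 8: x=1 → posterior Gamma(29, 21/2)

k = 2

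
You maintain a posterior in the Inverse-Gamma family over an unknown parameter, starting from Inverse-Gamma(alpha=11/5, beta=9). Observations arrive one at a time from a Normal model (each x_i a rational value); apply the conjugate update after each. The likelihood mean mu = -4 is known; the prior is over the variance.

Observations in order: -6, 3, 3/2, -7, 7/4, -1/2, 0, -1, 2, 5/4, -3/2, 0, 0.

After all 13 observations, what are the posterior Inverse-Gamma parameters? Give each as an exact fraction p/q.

obs 1: x=-6 → posterior Inverse-Gamma(27/10, 11)
obs 2: x=3 → posterior Inverse-Gamma(16/5, 71/2)
obs 3: x=3/2 → posterior Inverse-Gamma(37/10, 405/8)
obs 4: x=-7 → posterior Inverse-Gamma(21/5, 441/8)
obs 5: x=7/4 → posterior Inverse-Gamma(47/10, 2293/32)
obs 6: x=-1/2 → posterior Inverse-Gamma(26/5, 2489/32)
obs 7: x=0 → posterior Inverse-Gamma(57/10, 2745/32)
obs 8: x=-1 → posterior Inverse-Gamma(31/5, 2889/32)
obs 9: x=2 → posterior Inverse-Gamma(67/10, 3465/32)
obs 10: x=5/4 → posterior Inverse-Gamma(36/5, 1953/16)
obs 11: x=-3/2 → posterior Inverse-Gamma(77/10, 2003/16)
obs 12: x=0 → posterior Inverse-Gamma(41/5, 2131/16)
obs 13: x=0 → posterior Inverse-Gamma(87/10, 2259/16)

alpha=87/10, beta=2259/16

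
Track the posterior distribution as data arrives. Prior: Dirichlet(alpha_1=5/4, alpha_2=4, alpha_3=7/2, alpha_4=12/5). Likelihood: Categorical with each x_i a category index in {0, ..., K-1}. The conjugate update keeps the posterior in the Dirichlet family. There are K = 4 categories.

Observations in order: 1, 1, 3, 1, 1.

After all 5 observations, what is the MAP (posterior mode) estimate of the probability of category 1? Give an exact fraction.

140/243

obs 1: x=1 → posterior Dirichlet(5/4, 5, 7/2, 12/5)
obs 2: x=1 → posterior Dirichlet(5/4, 6, 7/2, 12/5)
obs 3: x=3 → posterior Dirichlet(5/4, 6, 7/2, 17/5)
obs 4: x=1 → posterior Dirichlet(5/4, 7, 7/2, 17/5)
obs 5: x=1 → posterior Dirichlet(5/4, 8, 7/2, 17/5)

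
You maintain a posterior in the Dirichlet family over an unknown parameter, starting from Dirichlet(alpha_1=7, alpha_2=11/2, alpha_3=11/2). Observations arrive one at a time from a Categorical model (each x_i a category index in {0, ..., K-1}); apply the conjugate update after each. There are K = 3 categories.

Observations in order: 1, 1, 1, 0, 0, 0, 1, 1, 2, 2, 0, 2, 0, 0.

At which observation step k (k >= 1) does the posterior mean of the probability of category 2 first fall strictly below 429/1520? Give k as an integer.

obs 1: x=1 → posterior Dirichlet(7, 13/2, 11/2)
obs 2: x=1 → posterior Dirichlet(7, 15/2, 11/2)
obs 3: x=1 → posterior Dirichlet(7, 17/2, 11/2)
obs 4: x=0 → posterior Dirichlet(8, 17/2, 11/2)
obs 5: x=0 → posterior Dirichlet(9, 17/2, 11/2)
obs 6: x=0 → posterior Dirichlet(10, 17/2, 11/2)
obs 7: x=1 → posterior Dirichlet(10, 19/2, 11/2)
obs 8: x=1 → posterior Dirichlet(10, 21/2, 11/2)
obs 9: x=2 → posterior Dirichlet(10, 21/2, 13/2)
obs 10: x=2 → posterior Dirichlet(10, 21/2, 15/2)
obs 11: x=0 → posterior Dirichlet(11, 21/2, 15/2)
obs 12: x=2 → posterior Dirichlet(11, 21/2, 17/2)
obs 13: x=0 → posterior Dirichlet(12, 21/2, 17/2)
obs 14: x=0 → posterior Dirichlet(13, 21/2, 17/2)

k = 2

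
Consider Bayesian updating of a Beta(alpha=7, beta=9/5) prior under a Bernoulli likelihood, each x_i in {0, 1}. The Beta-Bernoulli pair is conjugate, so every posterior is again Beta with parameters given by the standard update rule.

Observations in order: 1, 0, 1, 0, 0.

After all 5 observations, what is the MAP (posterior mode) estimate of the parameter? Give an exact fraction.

40/59

obs 1: x=1 → posterior Beta(8, 9/5)
obs 2: x=0 → posterior Beta(8, 14/5)
obs 3: x=1 → posterior Beta(9, 14/5)
obs 4: x=0 → posterior Beta(9, 19/5)
obs 5: x=0 → posterior Beta(9, 24/5)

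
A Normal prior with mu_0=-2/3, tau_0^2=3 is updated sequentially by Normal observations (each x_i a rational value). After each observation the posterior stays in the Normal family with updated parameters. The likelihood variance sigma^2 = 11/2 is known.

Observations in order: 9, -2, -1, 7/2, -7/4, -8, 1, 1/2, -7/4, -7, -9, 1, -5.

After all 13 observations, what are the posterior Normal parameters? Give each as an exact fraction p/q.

obs 1: x=9 → posterior Normal(140/51, 33/17)
obs 2: x=-2 → posterior Normal(104/69, 33/23)
obs 3: x=-1 → posterior Normal(86/87, 33/29)
obs 4: x=7/2 → posterior Normal(149/105, 33/35)
obs 5: x=-7/4 → posterior Normal(235/246, 33/41)
obs 6: x=-8 → posterior Normal(-53/282, 33/47)
obs 7: x=1 → posterior Normal(-17/318, 33/53)
obs 8: x=1/2 → posterior Normal(1/354, 33/59)
obs 9: x=-7/4 → posterior Normal(-31/195, 33/65)
obs 10: x=-7 → posterior Normal(-157/213, 33/71)
obs 11: x=-9 → posterior Normal(-29/21, 3/7)
obs 12: x=1 → posterior Normal(-301/249, 33/83)
obs 13: x=-5 → posterior Normal(-391/267, 33/89)

mu_0=-391/267, tau_0^2=33/89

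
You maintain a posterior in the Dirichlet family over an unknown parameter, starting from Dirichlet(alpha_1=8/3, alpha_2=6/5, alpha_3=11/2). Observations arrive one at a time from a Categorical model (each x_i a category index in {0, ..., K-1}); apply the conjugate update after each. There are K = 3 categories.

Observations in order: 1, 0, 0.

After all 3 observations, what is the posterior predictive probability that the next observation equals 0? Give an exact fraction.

obs 1: x=1 → posterior Dirichlet(8/3, 11/5, 11/2)
obs 2: x=0 → posterior Dirichlet(11/3, 11/5, 11/2)
obs 3: x=0 → posterior Dirichlet(14/3, 11/5, 11/2)

20/53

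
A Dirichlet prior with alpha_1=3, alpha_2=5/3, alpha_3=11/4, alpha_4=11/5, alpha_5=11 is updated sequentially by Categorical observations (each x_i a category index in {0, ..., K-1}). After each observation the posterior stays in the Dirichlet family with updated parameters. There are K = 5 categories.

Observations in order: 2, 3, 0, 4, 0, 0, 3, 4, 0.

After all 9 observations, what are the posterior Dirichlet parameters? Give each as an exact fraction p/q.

alpha_1=7, alpha_2=5/3, alpha_3=15/4, alpha_4=21/5, alpha_5=13

obs 1: x=2 → posterior Dirichlet(3, 5/3, 15/4, 11/5, 11)
obs 2: x=3 → posterior Dirichlet(3, 5/3, 15/4, 16/5, 11)
obs 3: x=0 → posterior Dirichlet(4, 5/3, 15/4, 16/5, 11)
obs 4: x=4 → posterior Dirichlet(4, 5/3, 15/4, 16/5, 12)
obs 5: x=0 → posterior Dirichlet(5, 5/3, 15/4, 16/5, 12)
obs 6: x=0 → posterior Dirichlet(6, 5/3, 15/4, 16/5, 12)
obs 7: x=3 → posterior Dirichlet(6, 5/3, 15/4, 21/5, 12)
obs 8: x=4 → posterior Dirichlet(6, 5/3, 15/4, 21/5, 13)
obs 9: x=0 → posterior Dirichlet(7, 5/3, 15/4, 21/5, 13)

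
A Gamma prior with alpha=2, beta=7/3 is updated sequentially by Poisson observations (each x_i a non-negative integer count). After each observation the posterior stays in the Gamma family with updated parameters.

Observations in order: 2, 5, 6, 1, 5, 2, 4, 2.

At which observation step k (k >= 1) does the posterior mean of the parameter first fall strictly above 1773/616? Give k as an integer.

obs 1: x=2 → posterior Gamma(4, 10/3)
obs 2: x=5 → posterior Gamma(9, 13/3)
obs 3: x=6 → posterior Gamma(15, 16/3)
obs 4: x=1 → posterior Gamma(16, 19/3)
obs 5: x=5 → posterior Gamma(21, 22/3)
obs 6: x=2 → posterior Gamma(23, 25/3)
obs 7: x=4 → posterior Gamma(27, 28/3)
obs 8: x=2 → posterior Gamma(29, 31/3)

k = 7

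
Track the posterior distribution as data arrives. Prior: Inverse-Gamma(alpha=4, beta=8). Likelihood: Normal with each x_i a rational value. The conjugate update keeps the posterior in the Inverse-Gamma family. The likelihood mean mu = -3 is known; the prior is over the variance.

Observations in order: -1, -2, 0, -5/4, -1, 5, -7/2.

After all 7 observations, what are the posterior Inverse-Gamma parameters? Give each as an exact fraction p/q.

alpha=15/2, beta=1621/32

obs 1: x=-1 → posterior Inverse-Gamma(9/2, 10)
obs 2: x=-2 → posterior Inverse-Gamma(5, 21/2)
obs 3: x=0 → posterior Inverse-Gamma(11/2, 15)
obs 4: x=-5/4 → posterior Inverse-Gamma(6, 529/32)
obs 5: x=-1 → posterior Inverse-Gamma(13/2, 593/32)
obs 6: x=5 → posterior Inverse-Gamma(7, 1617/32)
obs 7: x=-7/2 → posterior Inverse-Gamma(15/2, 1621/32)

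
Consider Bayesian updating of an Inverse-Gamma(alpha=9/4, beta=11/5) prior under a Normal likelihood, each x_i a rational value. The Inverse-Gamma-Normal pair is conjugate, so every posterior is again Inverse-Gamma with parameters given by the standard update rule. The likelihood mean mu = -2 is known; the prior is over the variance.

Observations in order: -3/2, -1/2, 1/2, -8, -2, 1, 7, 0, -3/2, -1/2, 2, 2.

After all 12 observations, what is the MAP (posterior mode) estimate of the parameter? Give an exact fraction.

obs 1: x=-3/2 → posterior Inverse-Gamma(11/4, 93/40)
obs 2: x=-1/2 → posterior Inverse-Gamma(13/4, 69/20)
obs 3: x=1/2 → posterior Inverse-Gamma(15/4, 263/40)
obs 4: x=-8 → posterior Inverse-Gamma(17/4, 983/40)
obs 5: x=-2 → posterior Inverse-Gamma(19/4, 983/40)
obs 6: x=1 → posterior Inverse-Gamma(21/4, 1163/40)
obs 7: x=7 → posterior Inverse-Gamma(23/4, 2783/40)
obs 8: x=0 → posterior Inverse-Gamma(25/4, 2863/40)
obs 9: x=-3/2 → posterior Inverse-Gamma(27/4, 717/10)
obs 10: x=-1/2 → posterior Inverse-Gamma(29/4, 2913/40)
obs 11: x=2 → posterior Inverse-Gamma(31/4, 3233/40)
obs 12: x=2 → posterior Inverse-Gamma(33/4, 3553/40)

3553/370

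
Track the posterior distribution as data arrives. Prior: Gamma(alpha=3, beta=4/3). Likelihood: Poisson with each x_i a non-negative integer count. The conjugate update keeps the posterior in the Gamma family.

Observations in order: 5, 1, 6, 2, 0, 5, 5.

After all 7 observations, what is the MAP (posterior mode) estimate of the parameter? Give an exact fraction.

78/25

obs 1: x=5 → posterior Gamma(8, 7/3)
obs 2: x=1 → posterior Gamma(9, 10/3)
obs 3: x=6 → posterior Gamma(15, 13/3)
obs 4: x=2 → posterior Gamma(17, 16/3)
obs 5: x=0 → posterior Gamma(17, 19/3)
obs 6: x=5 → posterior Gamma(22, 22/3)
obs 7: x=5 → posterior Gamma(27, 25/3)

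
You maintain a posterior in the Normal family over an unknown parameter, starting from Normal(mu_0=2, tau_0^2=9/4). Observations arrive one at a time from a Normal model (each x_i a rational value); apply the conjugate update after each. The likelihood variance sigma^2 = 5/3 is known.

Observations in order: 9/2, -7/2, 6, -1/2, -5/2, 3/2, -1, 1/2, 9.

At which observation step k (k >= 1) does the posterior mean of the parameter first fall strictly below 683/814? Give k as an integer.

k = 7

obs 1: x=9/2 → posterior Normal(323/94, 45/47)
obs 2: x=-7/2 → posterior Normal(67/74, 45/74)
obs 3: x=6 → posterior Normal(229/101, 45/101)
obs 4: x=-1/2 → posterior Normal(431/256, 45/128)
obs 5: x=-5/2 → posterior Normal(148/155, 9/31)
obs 6: x=3/2 → posterior Normal(29/28, 45/182)
obs 7: x=-1 → posterior Normal(17/22, 45/209)
obs 8: x=1/2 → posterior Normal(175/236, 45/236)
obs 9: x=9 → posterior Normal(418/263, 45/263)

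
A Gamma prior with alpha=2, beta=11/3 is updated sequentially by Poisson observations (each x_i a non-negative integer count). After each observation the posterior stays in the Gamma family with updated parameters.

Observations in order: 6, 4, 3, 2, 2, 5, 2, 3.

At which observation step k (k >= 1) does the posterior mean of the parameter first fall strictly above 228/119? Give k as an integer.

k = 2

obs 1: x=6 → posterior Gamma(8, 14/3)
obs 2: x=4 → posterior Gamma(12, 17/3)
obs 3: x=3 → posterior Gamma(15, 20/3)
obs 4: x=2 → posterior Gamma(17, 23/3)
obs 5: x=2 → posterior Gamma(19, 26/3)
obs 6: x=5 → posterior Gamma(24, 29/3)
obs 7: x=2 → posterior Gamma(26, 32/3)
obs 8: x=3 → posterior Gamma(29, 35/3)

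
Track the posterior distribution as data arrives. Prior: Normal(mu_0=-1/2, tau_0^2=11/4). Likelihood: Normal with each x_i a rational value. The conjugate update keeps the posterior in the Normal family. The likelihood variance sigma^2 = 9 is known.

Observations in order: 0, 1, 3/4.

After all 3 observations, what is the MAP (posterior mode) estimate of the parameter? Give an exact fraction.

obs 1: x=0 → posterior Normal(-18/47, 99/47)
obs 2: x=1 → posterior Normal(-7/58, 99/58)
obs 3: x=3/4 → posterior Normal(5/276, 33/23)

5/276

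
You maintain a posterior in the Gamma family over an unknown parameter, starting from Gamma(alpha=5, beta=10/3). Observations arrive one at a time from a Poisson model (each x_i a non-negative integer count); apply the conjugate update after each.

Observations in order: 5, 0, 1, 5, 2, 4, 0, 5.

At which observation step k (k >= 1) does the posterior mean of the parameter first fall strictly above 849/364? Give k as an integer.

obs 1: x=5 → posterior Gamma(10, 13/3)
obs 2: x=0 → posterior Gamma(10, 16/3)
obs 3: x=1 → posterior Gamma(11, 19/3)
obs 4: x=5 → posterior Gamma(16, 22/3)
obs 5: x=2 → posterior Gamma(18, 25/3)
obs 6: x=4 → posterior Gamma(22, 28/3)
obs 7: x=0 → posterior Gamma(22, 31/3)
obs 8: x=5 → posterior Gamma(27, 34/3)

k = 6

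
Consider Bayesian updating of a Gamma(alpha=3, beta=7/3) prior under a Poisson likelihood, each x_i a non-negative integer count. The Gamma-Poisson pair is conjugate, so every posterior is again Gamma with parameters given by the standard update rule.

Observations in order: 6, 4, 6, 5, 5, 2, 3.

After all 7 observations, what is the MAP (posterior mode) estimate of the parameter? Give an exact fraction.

99/28

obs 1: x=6 → posterior Gamma(9, 10/3)
obs 2: x=4 → posterior Gamma(13, 13/3)
obs 3: x=6 → posterior Gamma(19, 16/3)
obs 4: x=5 → posterior Gamma(24, 19/3)
obs 5: x=5 → posterior Gamma(29, 22/3)
obs 6: x=2 → posterior Gamma(31, 25/3)
obs 7: x=3 → posterior Gamma(34, 28/3)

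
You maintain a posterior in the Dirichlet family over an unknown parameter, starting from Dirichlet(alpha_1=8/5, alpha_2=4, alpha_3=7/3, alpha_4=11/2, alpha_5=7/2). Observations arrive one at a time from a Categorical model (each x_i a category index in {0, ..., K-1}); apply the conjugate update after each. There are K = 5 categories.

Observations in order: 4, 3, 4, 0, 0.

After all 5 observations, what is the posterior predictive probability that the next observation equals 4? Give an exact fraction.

165/658

obs 1: x=4 → posterior Dirichlet(8/5, 4, 7/3, 11/2, 9/2)
obs 2: x=3 → posterior Dirichlet(8/5, 4, 7/3, 13/2, 9/2)
obs 3: x=4 → posterior Dirichlet(8/5, 4, 7/3, 13/2, 11/2)
obs 4: x=0 → posterior Dirichlet(13/5, 4, 7/3, 13/2, 11/2)
obs 5: x=0 → posterior Dirichlet(18/5, 4, 7/3, 13/2, 11/2)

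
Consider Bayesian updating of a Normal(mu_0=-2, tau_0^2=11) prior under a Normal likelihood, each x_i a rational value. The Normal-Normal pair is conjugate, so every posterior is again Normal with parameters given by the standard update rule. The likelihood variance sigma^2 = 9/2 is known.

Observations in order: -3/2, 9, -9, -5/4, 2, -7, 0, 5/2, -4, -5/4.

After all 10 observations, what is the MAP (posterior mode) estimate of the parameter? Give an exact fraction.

obs 1: x=-3/2 → posterior Normal(-51/31, 99/31)
obs 2: x=9 → posterior Normal(147/53, 99/53)
obs 3: x=-9 → posterior Normal(-17/25, 33/25)
obs 4: x=-5/4 → posterior Normal(-157/194, 99/97)
obs 5: x=2 → posterior Normal(-69/238, 99/119)
obs 6: x=-7 → posterior Normal(-377/282, 33/47)
obs 7: x=0 → posterior Normal(-377/326, 99/163)
obs 8: x=5/2 → posterior Normal(-267/370, 99/185)
obs 9: x=-4 → posterior Normal(-443/414, 11/23)
obs 10: x=-5/4 → posterior Normal(-249/229, 99/229)

-249/229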